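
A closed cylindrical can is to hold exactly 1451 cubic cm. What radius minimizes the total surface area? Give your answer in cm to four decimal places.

With radius r and height h, πr²h = 1451 so h = 1451/(πr²), and S(r) = 2πr² + 2πrh = 2πr² + 2·1451/r.
S'(r) = 4πr − 2·1451/r² = 0 ⇒ r³ = 1451/(2π), so r ≈ 6.1352 and h = 2r ≈ 12.2704.
S''(r) = 4π + 4·1451/r³ > 0, so this is the minimum; S ≈ 709.5116.

6.1352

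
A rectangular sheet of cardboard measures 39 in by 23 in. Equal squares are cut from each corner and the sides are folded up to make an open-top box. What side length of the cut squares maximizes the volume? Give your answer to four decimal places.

With cut size x, the volume is V(x) = x(39 − 2x)(23 − 2x) for 0 < x < 11.5.
V'(x) = 12x^2 − 248x + 897. Setting V'(x) = 0 gives x ≈ 4.6740 (the root in (0, 11.5)).
V''(x) = 24x − 248 is negative there, so this is the maximum; V ≈ 1892.0778.

4.6740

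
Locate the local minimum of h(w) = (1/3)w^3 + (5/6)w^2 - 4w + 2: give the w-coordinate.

h'(w) = w^2 + (5/3)w - 4 = 0 at w = -3, 4/3.
Since h''(w) = 2w + 5/3, we get h''(-3) = -13/3 < 0 ⇒ local maximum; h''(4/3) = 13/3 > 0 ⇒ local minimum.
So the local minimum value is h(4/3) = -86/81.

4/3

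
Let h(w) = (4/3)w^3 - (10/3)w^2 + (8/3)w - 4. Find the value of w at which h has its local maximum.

h'(w) = 4w^2 - (20/3)w + 8/3 = 0 at w = 2/3, 1.
Since h''(w) = 8w - 20/3, we get h''(2/3) = -4/3 < 0 ⇒ local maximum; h''(1) = 4/3 > 0 ⇒ local minimum.
So the local maximum value is h(2/3) = -268/81.

2/3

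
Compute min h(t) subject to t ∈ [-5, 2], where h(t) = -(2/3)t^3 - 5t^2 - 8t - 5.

h'(t) = -2t^2 - 10t - 8, which vanishes at t = -4 and t = -1.
Compare values at every candidate in [-5, 2]: h(-5) = -20/3,  h(-4) = -31/3,  h(-1) = -4/3,  h(2) = -139/3.
The minimum over the interval is -139/3, attained at t = 2.

-139/3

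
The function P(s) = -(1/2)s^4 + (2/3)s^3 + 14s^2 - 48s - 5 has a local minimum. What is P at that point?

Critical points: P'(s) = -2s^3 + 2s^2 + 28s - 48 vanishes at s = -4, 2, 3.
P''(s) = -6s^2 + 4s + 28. P''(-4) = -84 < 0 ⇒ local maximum; P''(2) = 12 > 0 ⇒ local minimum; P''(3) = -14 < 0 ⇒ local maximum.
Thus P has its local minimum at s = 2, with value -143/3.

-143/3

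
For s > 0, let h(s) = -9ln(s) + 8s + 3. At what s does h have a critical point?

h'(s) = -9/s + 8 = 0 gives s = 9/8.
h''(s) = 9/s², which is positive for s > 0, so this is a local minimum.
h(9/8) = -9·ln(9/8) + 9 + 3 ≈ 10.9400.

9/8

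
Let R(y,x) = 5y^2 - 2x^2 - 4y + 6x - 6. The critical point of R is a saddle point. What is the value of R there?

-23/10

∂R/∂y = 10y - 4 = 0 and ∂R/∂x = -4x + 6 = 0, so (y, x) = (2/5, 3/2).
The Hessian has R_{yy} = 10, R_{xx} = -4, R_{yx} = 0, giving D = -40 < 0, so the point is a saddle point.
R(2/5, 3/2) = -23/10.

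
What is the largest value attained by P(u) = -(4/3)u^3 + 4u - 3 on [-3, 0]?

21

P'(u) = -4u^2 + 4, whose only zero in [-3, 0] is u = -1.
Evaluating at the critical points and endpoints: P(-3) = 21,  P(-1) = -17/3,  P(0) = -3.
The maximum over the interval is 21, attained at u = -3.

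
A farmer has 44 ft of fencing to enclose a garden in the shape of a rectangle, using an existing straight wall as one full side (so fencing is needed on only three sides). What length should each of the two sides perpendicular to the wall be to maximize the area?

Let the sides perpendicular to the wall have length x and the parallel side y, so 2x + y = 44 and the area is A = xy = x(44 − 2x).
A'(x) = 44 − 4x = 0 gives x = 11, and A''(x) = −4 < 0 confirms a maximum.
Then y = 44 − 2·11 = 22 and A = 242.

11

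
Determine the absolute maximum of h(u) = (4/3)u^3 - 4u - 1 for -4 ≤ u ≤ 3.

h'(u) = 4u^2 - 4, which vanishes at u = -1 and u = 1.
Evaluating at the critical points and endpoints: h(-4) = -211/3, h(-1) = 5/3, h(1) = -11/3, h(3) = 23.
Hence the absolute maximum is 23 at u = 3.

23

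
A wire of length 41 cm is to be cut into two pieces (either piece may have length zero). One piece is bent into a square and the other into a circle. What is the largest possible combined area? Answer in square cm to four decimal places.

Let x be the length used for the square. Square side x/4; circle radius (41−x)/(2π).
A(x) = (x/4)² + π·((41−x)/(2π))² = x²/16 + (41−x)²/(4π) for 0 ≤ x ≤ 41. A'(x) = x/8 − (41−x)/(2π) = 0 gives x = 4·41/(π+4) ≈ 22.9641.
A'' > 0, so the interior critical point is a minimum; the maximum is at an endpoint. A(0) = 133.7697 and A(41) = 105.0625, so the largest area is 133.7697.

133.7697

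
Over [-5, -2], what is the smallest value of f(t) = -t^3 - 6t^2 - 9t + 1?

The derivative is -3t^2 - 12t - 9, whose only zero in [-5, -2] is t = -3.
Evaluating at the critical points and endpoints: f(-5) = 21,  f(-3) = 1,  f(-2) = 3.
The minimum over the interval is 1, attained at t = -3.

1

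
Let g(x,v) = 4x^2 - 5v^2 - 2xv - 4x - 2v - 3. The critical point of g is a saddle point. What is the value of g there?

∂g/∂x = 8x - 2v - 4 = 0 and ∂g/∂v = -2x - 10v - 2 = 0, so (x, v) = (3/7, -2/7).
The Hessian has g_{xx} = 8, g_{vv} = -10, g_{xv} = -2, giving D = -84 < 0, so the point is a saddle point.
g(3/7, -2/7) = -25/7.

-25/7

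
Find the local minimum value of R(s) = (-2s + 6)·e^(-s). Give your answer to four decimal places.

Differentiating with the product rule gives R'(s) = (2s - 8)·e^(-s). Since e^(-s) > 0, the only critical point is s = 4.
R''(4) has the same sign as 2 > 0, so this is a local minimum.
R(4) = (-2)·e^(-4) ≈ -0.0366.

-0.0366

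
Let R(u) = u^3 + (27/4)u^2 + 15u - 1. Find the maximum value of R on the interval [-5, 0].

R'(u) = 3u^2 + (27/2)u + 15, which vanishes at u = -5/2 and u = -2.
Compare values at every candidate in [-5, 0]: R(-5) = -129/4, R(-5/2) = -191/16, R(-2) = -12, R(0) = -1.
Hence the absolute maximum is -1 at u = 0.

-1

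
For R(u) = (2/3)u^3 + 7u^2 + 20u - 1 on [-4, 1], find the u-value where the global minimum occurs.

-2

The derivative is 2u^2 + 14u + 20, whose only zero in [-4, 1] is u = -2.
Evaluating at the critical points and endpoints: R(-4) = -35/3; R(-2) = -55/3; R(1) = 80/3.
So the minimum is R(-2) = -55/3.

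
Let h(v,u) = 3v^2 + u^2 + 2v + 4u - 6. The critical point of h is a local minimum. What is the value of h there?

-31/3

∂h/∂v = 6v + 2 = 0 and ∂h/∂u = 2u + 4 = 0, so (v, u) = (-1/3, -2).
The Hessian has h_{vv} = 6, h_{uu} = 2, h_{vu} = 0, giving D = 12 > 0 with h_{vv} > 0, so the point is a local minimum.
h(-1/3, -2) = -31/3.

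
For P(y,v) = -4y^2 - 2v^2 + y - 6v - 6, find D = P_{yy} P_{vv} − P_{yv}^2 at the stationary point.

∂P/∂y = -8y + 1 = 0 and ∂P/∂v = -4v - 6 = 0, so (y, v) = (1/8, -3/2).
The Hessian has P_{yy} = -8, P_{vv} = -4, P_{yv} = 0, giving D = 32 > 0 with P_{yy} < 0, so the point is a local maximum.
D = (-8)·(-4) − (0)^2 = 32.

32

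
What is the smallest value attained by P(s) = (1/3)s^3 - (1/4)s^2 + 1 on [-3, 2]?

-41/4

Differentiating, P'(s) = s^2 - (1/2)s; which vanishes at s = 0 and s = 1/2.
Compare values at every candidate in [-3, 2]: P(-3) = -41/4; P(0) = 1; P(1/2) = 47/48; P(2) = 8/3.
The minimum over the interval is -41/4, attained at s = -3.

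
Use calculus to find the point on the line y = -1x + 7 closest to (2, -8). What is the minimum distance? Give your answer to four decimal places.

9.1924

Minimize D(x)^2 = (x - 2)^2 + (-x + 15)^2.
d/dx[D^2] = 2(x - 2) + 2·(-1)·(-x + 15) = 0 ⇒ x = 17/2.
Then y = -3/2 and the distance is √(169/2) ≈ 9.1924.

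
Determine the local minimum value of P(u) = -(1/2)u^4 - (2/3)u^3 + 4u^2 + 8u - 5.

P'(u) = -2u^3 - 2u^2 + 8u + 8. Setting P'(u) = 0 gives u ∈ {-2, -1, 2}.
Second-derivative test with P''(u) = -6u^2 - 4u + 8: P''(-2) = -8 < 0 ⇒ local maximum; P''(-1) = 6 > 0 ⇒ local minimum; P''(2) = -24 < 0 ⇒ local maximum.
Thus P has its local minimum at u = -1, with value -53/6.

-53/6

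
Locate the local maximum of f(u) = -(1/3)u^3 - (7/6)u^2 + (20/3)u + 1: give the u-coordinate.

5/3

Critical points: f'(u) = -u^2 - (7/3)u + 20/3 vanishes at u = -4, 5/3.
Since f''(u) = -2u - 7/3, we get f''(-4) = 17/3 > 0 ⇒ local minimum; f''(5/3) = -17/3 < 0 ⇒ local maximum.
So the local maximum value is f(5/3) = 1187/162.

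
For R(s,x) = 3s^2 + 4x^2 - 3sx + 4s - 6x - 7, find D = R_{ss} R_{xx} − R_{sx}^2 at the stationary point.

∂R/∂s = 6s - 3x + 4 = 0 and ∂R/∂x = -3s + 8x - 6 = 0, so (s, x) = (-14/39, 8/13).
The Hessian has R_{ss} = 6, R_{xx} = 8, R_{sx} = -3, giving D = 39 > 0 with R_{ss} > 0, so the point is a local minimum.
D = (6)·(8) − (-3)^2 = 39.

39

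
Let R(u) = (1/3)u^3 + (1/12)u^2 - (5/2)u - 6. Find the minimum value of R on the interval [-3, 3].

The derivative is u^2 + (1/6)u - 5/2, which vanishes at u = -5/3 and u = 3/2.
Compare values at every candidate in [-3, 3]: R(-3) = -27/4,  R(-5/3) = -1019/324,  R(3/2) = -135/16,  R(3) = -15/4.
The minimum over the interval is -135/16, attained at u = 3/2.

-135/16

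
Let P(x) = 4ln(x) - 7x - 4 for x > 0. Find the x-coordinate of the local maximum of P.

4/7

P'(x) = 4/x − 7 = 0 gives x = 4/7.
P''(x) = -4/x², which is negative for x > 0, so this is a local maximum.
P(4/7) = 4·ln(4/7) - 4 - 4 ≈ -10.2385.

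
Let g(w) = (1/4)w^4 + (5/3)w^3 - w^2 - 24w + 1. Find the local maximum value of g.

157/4

Critical points: g'(w) = w^3 + 5w^2 - 2w - 24 vanishes at w = -4, -3, 2.
Second-derivative test with g''(w) = 3w^2 + 10w - 2: g''(-4) = 6 > 0 ⇒ local minimum; g''(-3) = -5 < 0 ⇒ local maximum; g''(2) = 30 > 0 ⇒ local minimum.
Thus g has its local maximum at w = -3, with value 157/4.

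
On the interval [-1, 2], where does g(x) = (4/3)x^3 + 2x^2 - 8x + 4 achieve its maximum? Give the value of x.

-1

g'(x) = 4x^2 + 4x - 8, whose only zero in [-1, 2] is x = 1.
Compare values at every candidate in [-1, 2]: g(-1) = 38/3; g(1) = -2/3; g(2) = 20/3.
So the maximum is g(-1) = 38/3.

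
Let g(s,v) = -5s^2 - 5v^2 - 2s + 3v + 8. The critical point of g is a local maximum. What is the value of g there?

∂g/∂s = -10s - 2 = 0 and ∂g/∂v = -10v + 3 = 0, so (s, v) = (-1/5, 3/10).
The Hessian has g_{ss} = -10, g_{vv} = -10, g_{sv} = 0, giving D = 100 > 0 with g_{ss} < 0, so the point is a local maximum.
g(-1/5, 3/10) = 173/20.

173/20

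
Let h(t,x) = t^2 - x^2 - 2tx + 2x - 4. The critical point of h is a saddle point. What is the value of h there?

-7/2

∂h/∂t = 2t - 2x = 0 and ∂h/∂x = -2t - 2x + 2 = 0, so (t, x) = (1/2, 1/2).
The Hessian has h_{tt} = 2, h_{xx} = -2, h_{tx} = -2, giving D = -8 < 0, so the point is a saddle point.
h(1/2, 1/2) = -7/2.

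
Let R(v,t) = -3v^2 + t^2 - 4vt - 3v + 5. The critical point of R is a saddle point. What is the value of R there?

149/28

∂R/∂v = -6v - 4t - 3 = 0 and ∂R/∂t = -4v + 2t = 0, so (v, t) = (-3/14, -3/7).
The Hessian has R_{vv} = -6, R_{tt} = 2, R_{vt} = -4, giving D = -28 < 0, so the point is a saddle point.
R(-3/14, -3/7) = 149/28.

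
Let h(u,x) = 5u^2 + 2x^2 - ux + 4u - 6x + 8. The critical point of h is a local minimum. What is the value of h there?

∂h/∂u = 10u - x + 4 = 0 and ∂h/∂x = -u + 4x - 6 = 0, so (u, x) = (-10/39, 56/39).
The Hessian has h_{uu} = 10, h_{xx} = 4, h_{ux} = -1, giving D = 39 > 0 with h_{uu} > 0, so the point is a local minimum.
h(-10/39, 56/39) = 124/39.

124/39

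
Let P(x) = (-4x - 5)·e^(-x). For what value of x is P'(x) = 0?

By the product rule, P'(x) = (4x + 1)·e^(-x). Since e^(-x) > 0, the only critical point is x = -1/4.
P''(-1/4) has the same sign as 4 > 0, so this is a local minimum.
P(-1/4) = (-4)·e^(1/4) ≈ -5.1361.

-1/4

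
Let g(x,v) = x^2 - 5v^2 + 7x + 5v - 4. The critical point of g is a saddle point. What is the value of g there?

-15

∂g/∂x = 2x + 7 = 0 and ∂g/∂v = -10v + 5 = 0, so (x, v) = (-7/2, 1/2).
The Hessian has g_{xx} = 2, g_{vv} = -10, g_{xv} = 0, giving D = -20 < 0, so the point is a saddle point.
g(-7/2, 1/2) = -15.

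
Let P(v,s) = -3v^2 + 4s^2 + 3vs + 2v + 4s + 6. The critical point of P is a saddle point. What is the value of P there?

∂P/∂v = -6v + 3s + 2 = 0 and ∂P/∂s = 3v + 8s + 4 = 0, so (v, s) = (4/57, -10/19).
The Hessian has P_{vv} = -6, P_{ss} = 8, P_{vs} = 3, giving D = -57 < 0, so the point is a saddle point.
P(4/57, -10/19) = 286/57.

286/57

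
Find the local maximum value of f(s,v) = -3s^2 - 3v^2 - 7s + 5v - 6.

1/6

∂f/∂s = -6s - 7 = 0 and ∂f/∂v = -6v + 5 = 0, so (s, v) = (-7/6, 5/6).
The Hessian has f_{ss} = -6, f_{vv} = -6, f_{sv} = 0, giving D = 36 > 0 with f_{ss} < 0, so the point is a local maximum.
f(-7/6, 5/6) = 1/6.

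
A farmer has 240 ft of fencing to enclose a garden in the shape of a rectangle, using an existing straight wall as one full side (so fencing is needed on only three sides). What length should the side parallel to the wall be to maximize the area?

120

Let the sides perpendicular to the wall have length x and the parallel side y, so 2x + y = 240 and the area is A = xy = x(240 − 2x).
A'(x) = 240 − 4x = 0 gives x = 60, and A''(x) = −4 < 0 confirms a maximum.
Then y = 240 − 2·60 = 120 and A = 7200.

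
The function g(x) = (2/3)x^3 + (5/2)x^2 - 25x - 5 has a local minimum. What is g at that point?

-995/24

g'(x) = 2x^2 + 5x - 25. Setting g'(x) = 0 gives x ∈ {-5, 5/2}.
Since g''(x) = 4x + 5, we get g''(-5) = -15 < 0 ⇒ local maximum; g''(5/2) = 15 > 0 ⇒ local minimum.
So the local minimum value is g(5/2) = -995/24.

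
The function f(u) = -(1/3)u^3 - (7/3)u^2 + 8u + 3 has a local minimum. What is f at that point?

f'(u) = -u^2 - (14/3)u + 8. Setting f'(u) = 0 gives u ∈ {-6, 4/3}.
Since f''(u) = -2u - 14/3, we get f''(-6) = 22/3 > 0 ⇒ local minimum; f''(4/3) = -22/3 < 0 ⇒ local maximum.
So the local minimum value is f(-6) = -57.

-57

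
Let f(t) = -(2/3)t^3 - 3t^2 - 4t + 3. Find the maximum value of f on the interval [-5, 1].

The derivative is -2t^2 - 6t - 4, which vanishes at t = -2 and t = -1.
Evaluating at the critical points and endpoints: f(-5) = 94/3, f(-2) = 13/3, f(-1) = 14/3, f(1) = -14/3.
Hence the absolute maximum is 94/3 at t = -5.

94/3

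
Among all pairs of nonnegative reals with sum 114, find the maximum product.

3249

With x + y = 114, the product is P(x) = x(114 − x).
P'(x) = 114 − 2x = 0 gives x = 57; P'' = −2 < 0, so this is the maximum.
P = 57·57 = 3249.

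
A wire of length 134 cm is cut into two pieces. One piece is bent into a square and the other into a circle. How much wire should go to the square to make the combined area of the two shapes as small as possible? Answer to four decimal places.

75.0533

Let x be the length used for the square. Square side x/4; circle radius (134−x)/(2π).
A(x) = (x/4)² + π·((134−x)/(2π))² = x²/16 + (134−x)²/(4π) for 0 ≤ x ≤ 134. A'(x) = x/8 − (134−x)/(2π) = 0 gives x = 4·134/(π+4) ≈ 75.0533.
A'' = 1/8 + 1/(2π) > 0, so this gives the minimum combined area; x ≈ 75.0533 cm to the square.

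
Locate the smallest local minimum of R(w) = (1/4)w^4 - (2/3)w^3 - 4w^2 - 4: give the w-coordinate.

4

R'(w) = w^3 - 2w^2 - 8w = 0 at w = -2, 0, 4.
Second-derivative test with R''(w) = 3w^2 - 4w - 8: R''(-2) = 12 > 0 ⇒ local minimum; R''(0) = -8 < 0 ⇒ local maximum; R''(4) = 24 > 0 ⇒ local minimum.
So the smallest local minimum value is R(4) = -140/3.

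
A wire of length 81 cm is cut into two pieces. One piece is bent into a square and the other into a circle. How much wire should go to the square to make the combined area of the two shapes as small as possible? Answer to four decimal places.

Let x be the length used for the square. Square side x/4; circle radius (81−x)/(2π).
A(x) = (x/4)² + π·((81−x)/(2π))² = x²/16 + (81−x)²/(4π) for 0 ≤ x ≤ 81. A'(x) = x/8 − (81−x)/(2π) = 0 gives x = 4·81/(π+4) ≈ 45.3680.
A'' = 1/8 + 1/(2π) > 0, so this gives the minimum combined area; x ≈ 45.3680 cm to the square.

45.3680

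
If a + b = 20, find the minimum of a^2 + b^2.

With a + b = 20, a^2 + b^2 = a^2 + (20 − a)^2.
The derivative 2a − 2(20 − a) = 4a − 40 vanishes at a = 10; second derivative 4 > 0, a minimum.
The minimum is 2·(10)^2 = 200.

200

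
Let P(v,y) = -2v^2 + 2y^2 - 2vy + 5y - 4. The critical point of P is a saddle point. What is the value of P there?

-13/2

∂P/∂v = -4v - 2y = 0 and ∂P/∂y = -2v + 4y + 5 = 0, so (v, y) = (1/2, -1).
The Hessian has P_{vv} = -4, P_{yy} = 4, P_{vy} = -2, giving D = -20 < 0, so the point is a saddle point.
P(1/2, -1) = -13/2.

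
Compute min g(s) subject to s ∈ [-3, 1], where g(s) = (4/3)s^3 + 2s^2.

Differentiating, g'(s) = 4s^2 + 4s; which vanishes at s = -1 and s = 0.
Compare values at every candidate in [-3, 1]: g(-3) = -18; g(-1) = 2/3; g(0) = 0; g(1) = 10/3.
So the minimum is g(-3) = -18.

-18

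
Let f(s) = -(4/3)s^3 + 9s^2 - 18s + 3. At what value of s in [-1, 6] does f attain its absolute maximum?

-1

f'(s) = -4s^2 + 18s - 18, which vanishes at s = 3/2 and s = 3.
Compare values at every candidate in [-1, 6]: f(-1) = 94/3,  f(3/2) = -33/4,  f(3) = -6,  f(6) = -69.
So the maximum is f(-1) = 94/3.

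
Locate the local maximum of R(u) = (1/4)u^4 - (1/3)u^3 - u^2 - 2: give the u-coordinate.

R'(u) = u^3 - u^2 - 2u = 0 at u = -1, 0, 2.
Since R''(u) = 3u^2 - 2u - 2, we get R''(-1) = 3 > 0 ⇒ local minimum; R''(0) = -2 < 0 ⇒ local maximum; R''(2) = 6 > 0 ⇒ local minimum.
Thus R has its local maximum at u = 0, with value -2.

0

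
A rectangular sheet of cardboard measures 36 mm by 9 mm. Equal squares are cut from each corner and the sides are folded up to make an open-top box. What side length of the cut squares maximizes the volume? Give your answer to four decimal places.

With cut size x, the volume is V(x) = x(36 − 2x)(9 − 2x) for 0 < x < 4.5.
V'(x) = 12x^2 − 180x + 324. Setting V'(x) = 0 gives x ≈ 2.0917 (the root in (0, 4.5)).
V''(x) = 24x − 180 is negative there, so this is the maximum; V ≈ 320.5485.

2.0917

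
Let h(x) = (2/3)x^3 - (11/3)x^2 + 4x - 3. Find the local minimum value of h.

Critical points: h'(x) = 2x^2 - (22/3)x + 4 vanishes at x = 2/3, 3.
h''(x) = 4x - 22/3. h''(2/3) = -14/3 < 0 ⇒ local maximum; h''(3) = 14/3 > 0 ⇒ local minimum.
So the local minimum value is h(3) = -6.

-6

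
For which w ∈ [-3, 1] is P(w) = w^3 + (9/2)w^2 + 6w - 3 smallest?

-3

The derivative is 3w^2 + 9w + 6, which vanishes at w = -2 and w = -1.
Candidates: P(-3) = -15/2,  P(-2) = -5,  P(-1) = -11/2,  P(1) = 17/2.
The minimum over the interval is -15/2, attained at w = -3.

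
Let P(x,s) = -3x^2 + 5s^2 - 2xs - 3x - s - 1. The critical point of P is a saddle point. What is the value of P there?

∂P/∂x = -6x - 2s - 3 = 0 and ∂P/∂s = -2x + 10s - 1 = 0, so (x, s) = (-1/2, 0).
The Hessian has P_{xx} = -6, P_{ss} = 10, P_{xs} = -2, giving D = -64 < 0, so the point is a saddle point.
P(-1/2, 0) = -1/4.

-1/4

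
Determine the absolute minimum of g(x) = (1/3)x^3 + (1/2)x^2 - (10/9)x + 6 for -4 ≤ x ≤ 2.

Differentiating, g'(x) = x^2 + x - 10/9; which vanishes at x = -5/3 and x = 2/3.
Compare values at every candidate in [-4, 2]: g(-4) = -26/9, g(-5/3) = 1247/162, g(2/3) = 452/81, g(2) = 76/9.
The minimum over the interval is -26/9, attained at x = -4.

-26/9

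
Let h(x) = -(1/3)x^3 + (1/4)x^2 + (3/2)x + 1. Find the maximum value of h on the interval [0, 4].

h'(x) = -x^2 + (1/2)x + 3/2, whose only zero in [0, 4] is x = 3/2.
Evaluating at the critical points and endpoints: h(0) = 1, h(3/2) = 43/16, h(4) = -31/3.
The maximum over the interval is 43/16, attained at x = 3/2.

43/16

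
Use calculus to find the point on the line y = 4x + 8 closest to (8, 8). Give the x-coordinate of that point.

8/17

Minimize D(x)^2 = (x - 8)^2 + (4x)^2.
d/dx[D^2] = 2(x - 8) + 2·4·(4x) = 0 ⇒ x = 8/17.
Then y = 168/17 and the distance is √(1024/17) ≈ 7.7611.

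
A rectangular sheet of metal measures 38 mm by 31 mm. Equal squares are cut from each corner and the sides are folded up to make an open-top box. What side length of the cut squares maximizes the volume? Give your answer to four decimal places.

5.6619

With cut size x, the volume is V(x) = x(38 − 2x)(31 − 2x) for 0 < x < 15.5.
V'(x) = 12x^2 − 276x + 1178. Setting V'(x) = 0 gives x ≈ 5.6619 (the root in (0, 15.5)).
V''(x) = 24x − 276 is negative there, so this is the maximum; V ≈ 2971.8534.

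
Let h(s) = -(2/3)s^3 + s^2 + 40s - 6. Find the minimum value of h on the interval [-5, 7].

h'(s) = -2s^2 + 2s + 40, which vanishes at s = -4 and s = 5.
Compare values at every candidate in [-5, 7]: h(-5) = -293/3, h(-4) = -322/3, h(5) = 407/3, h(7) = 283/3.
The minimum over the interval is -322/3, attained at s = -4.

-322/3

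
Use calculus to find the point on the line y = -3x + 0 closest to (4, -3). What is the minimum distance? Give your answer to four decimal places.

2.8460

Minimize D(x)^2 = (x - 4)^2 + (-3x + 3)^2.
d/dx[D^2] = 2(x - 4) + 2·(-3)·(-3x + 3) = 0 ⇒ x = 13/10.
Then y = -39/10 and the distance is √(81/10) ≈ 2.8460.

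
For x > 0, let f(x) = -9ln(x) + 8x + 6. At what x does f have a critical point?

f'(x) = -9/x + 8 = 0 gives x = 9/8.
f''(x) = 9/x², which is positive for x > 0, so this is a local minimum.
f(9/8) = -9·ln(9/8) + 9 + 6 ≈ 13.9400.

9/8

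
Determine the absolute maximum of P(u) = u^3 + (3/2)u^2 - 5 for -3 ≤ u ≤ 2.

P'(u) = 3u^2 + 3u, which vanishes at u = -1 and u = 0.
Compare values at every candidate in [-3, 2]: P(-3) = -37/2; P(-1) = -9/2; P(0) = -5; P(2) = 9.
Hence the absolute maximum is 9 at u = 2.

9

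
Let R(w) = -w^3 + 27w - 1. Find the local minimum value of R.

-55

R'(w) = -3w^2 + 27. Setting R'(w) = 0 gives w ∈ {-3, 3}.
R''(w) = -6w. R''(-3) = 18 > 0 ⇒ local minimum; R''(3) = -18 < 0 ⇒ local maximum.
So the local minimum value is R(-3) = -55.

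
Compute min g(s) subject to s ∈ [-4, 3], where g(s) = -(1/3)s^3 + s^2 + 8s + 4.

-16/3

Differentiating, g'(s) = -s^2 + 2s + 8; whose only zero in [-4, 3] is s = -2.
Evaluating at the critical points and endpoints: g(-4) = 28/3,  g(-2) = -16/3,  g(3) = 28.
Hence the absolute minimum is -16/3 at s = -2.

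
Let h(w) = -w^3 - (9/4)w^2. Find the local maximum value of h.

0

Critical points: h'(w) = -3w^2 - (9/2)w vanishes at w = -3/2, 0.
Since h''(w) = -6w - 9/2, we get h''(-3/2) = 9/2 > 0 ⇒ local minimum; h''(0) = -9/2 < 0 ⇒ local maximum.
The local maximum is h(0) = 0.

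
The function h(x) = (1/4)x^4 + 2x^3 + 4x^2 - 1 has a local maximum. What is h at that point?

3

h'(x) = x^3 + 6x^2 + 8x. Setting h'(x) = 0 gives x ∈ {-4, -2, 0}.
h''(x) = 3x^2 + 12x + 8. h''(-4) = 8 > 0 ⇒ local minimum; h''(-2) = -4 < 0 ⇒ local maximum; h''(0) = 8 > 0 ⇒ local minimum.
Thus h has its local maximum at x = -2, with value 3.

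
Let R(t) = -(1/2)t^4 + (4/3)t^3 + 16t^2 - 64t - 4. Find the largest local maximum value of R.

884/3

R'(t) = -2t^3 + 4t^2 + 32t - 64 = 0 at t = -4, 2, 4.
Since R''(t) = -6t^2 + 8t + 32, we get R''(-4) = -96 < 0 ⇒ local maximum; R''(2) = 24 > 0 ⇒ local minimum; R''(4) = -32 < 0 ⇒ local maximum.
The largest local maximum is R(-4) = 884/3.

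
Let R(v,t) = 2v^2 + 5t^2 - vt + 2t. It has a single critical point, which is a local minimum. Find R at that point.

∂R/∂v = 4v - t = 0 and ∂R/∂t = -v + 10t + 2 = 0, so (v, t) = (-2/39, -8/39).
The Hessian has R_{vv} = 4, R_{tt} = 10, R_{vt} = -1, giving D = 39 > 0 with R_{vv} > 0, so the point is a local minimum.
R(-2/39, -8/39) = -8/39.

-8/39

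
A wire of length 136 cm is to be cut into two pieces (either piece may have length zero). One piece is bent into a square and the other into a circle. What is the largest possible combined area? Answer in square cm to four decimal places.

1471.8649

Let x be the length used for the square. Square side x/4; circle radius (136−x)/(2π).
A(x) = (x/4)² + π·((136−x)/(2π))² = x²/16 + (136−x)²/(4π) for 0 ≤ x ≤ 136. A'(x) = x/8 − (136−x)/(2π) = 0 gives x = 4·136/(π+4) ≈ 76.1735.
A'' > 0, so the interior critical point is a minimum; the maximum is at an endpoint. A(0) = 1471.8649 and A(136) = 1156.0000, so the largest area is 1471.8649.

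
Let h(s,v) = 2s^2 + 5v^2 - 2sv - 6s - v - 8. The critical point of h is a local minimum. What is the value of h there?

-241/18

∂h/∂s = 4s - 2v - 6 = 0 and ∂h/∂v = -2s + 10v - 1 = 0, so (s, v) = (31/18, 4/9).
The Hessian has h_{ss} = 4, h_{vv} = 10, h_{sv} = -2, giving D = 36 > 0 with h_{ss} > 0, so the point is a local minimum.
h(31/18, 4/9) = -241/18.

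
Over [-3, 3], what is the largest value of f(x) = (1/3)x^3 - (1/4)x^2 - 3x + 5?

125/16

The derivative is x^2 - (1/2)x - 3, which vanishes at x = -3/2 and x = 2.
Candidates: f(-3) = 11/4, f(-3/2) = 125/16, f(2) = 2/3, f(3) = 11/4.
So the maximum is f(-3/2) = 125/16.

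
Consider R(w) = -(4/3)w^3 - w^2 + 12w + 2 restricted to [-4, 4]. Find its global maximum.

70/3

R'(w) = -4w^2 - 2w + 12, which vanishes at w = -2 and w = 3/2.
Compare values at every candidate in [-4, 4]: R(-4) = 70/3, R(-2) = -46/3, R(3/2) = 53/4, R(4) = -154/3.
The maximum over the interval is 70/3, attained at w = -4.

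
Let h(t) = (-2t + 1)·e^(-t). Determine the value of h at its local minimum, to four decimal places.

h'(t) = (-2)·e^(-t) + (-2t + 1)·(-1)·e^(-t) = (2t - 3)·e^(-t). Since e^(-t) > 0, the only critical point is t = 3/2.
h''(3/2) has the same sign as 2 > 0, so this is a local minimum.
h(3/2) = (-2)·e^(-3/2) ≈ -0.4463.

-0.4463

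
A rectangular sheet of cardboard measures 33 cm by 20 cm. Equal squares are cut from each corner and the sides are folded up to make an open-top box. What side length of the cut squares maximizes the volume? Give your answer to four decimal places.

4.0346

With cut size x, the volume is V(x) = x(33 − 2x)(20 − 2x) for 0 < x < 10.
V'(x) = 12x^2 − 212x + 660. Setting V'(x) = 0 gives x ≈ 4.0346 (the root in (0, 10)).
V''(x) = 24x − 212 is negative there, so this is the maximum; V ≈ 1200.0691.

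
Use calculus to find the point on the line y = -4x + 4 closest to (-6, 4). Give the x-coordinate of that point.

-6/17

Minimize D(x)^2 = (x + 6)^2 + (-4x)^2.
d/dx[D^2] = 2(x + 6) + 2·(-4)·(-4x) = 0 ⇒ x = -6/17.
Then y = 92/17 and the distance is √(576/17) ≈ 5.8209.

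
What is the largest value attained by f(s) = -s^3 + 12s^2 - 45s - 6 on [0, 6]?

f'(s) = -3s^2 + 24s - 45, which vanishes at s = 3 and s = 5.
Compare values at every candidate in [0, 6]: f(0) = -6,  f(3) = -60,  f(5) = -56,  f(6) = -60.
The maximum over the interval is -6, attained at s = 0.

-6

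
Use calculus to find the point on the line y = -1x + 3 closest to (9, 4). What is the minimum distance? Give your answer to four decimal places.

Minimize D(x)^2 = (x - 9)^2 + (-x - 1)^2.
d/dx[D^2] = 2(x - 9) + 2·(-1)·(-x - 1) = 0 ⇒ x = 4.
Then y = -1 and the distance is √(50) ≈ 7.0711.

7.0711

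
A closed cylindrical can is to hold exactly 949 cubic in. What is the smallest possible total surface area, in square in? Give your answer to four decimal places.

With radius r and height h, πr²h = 949 so h = 949/(πr²), and S(r) = 2πr² + 2πrh = 2πr² + 2·949/r.
S'(r) = 4πr − 2·949/r² = 0 ⇒ r³ = 949/(2π), so r ≈ 5.3255 and h = 2r ≈ 10.6510.
S''(r) = 4π + 4·949/r³ > 0, so this is the minimum; S ≈ 534.5956.

534.5956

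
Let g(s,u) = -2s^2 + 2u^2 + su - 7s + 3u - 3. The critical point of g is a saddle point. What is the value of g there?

50/17

∂g/∂s = -4s + u - 7 = 0 and ∂g/∂u = s + 4u + 3 = 0, so (s, u) = (-31/17, -5/17).
The Hessian has g_{ss} = -4, g_{uu} = 4, g_{su} = 1, giving D = -17 < 0, so the point is a saddle point.
g(-31/17, -5/17) = 50/17.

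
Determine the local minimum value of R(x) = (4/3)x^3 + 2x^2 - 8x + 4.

R'(x) = 4x^2 + 4x - 8 = 0 at x = -2, 1.
Since R''(x) = 8x + 4, we get R''(-2) = -12 < 0 ⇒ local maximum; R''(1) = 12 > 0 ⇒ local minimum.
The local minimum is R(1) = -2/3.

-2/3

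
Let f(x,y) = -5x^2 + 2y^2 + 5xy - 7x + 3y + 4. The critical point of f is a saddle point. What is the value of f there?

418/65

∂f/∂x = -10x + 5y - 7 = 0 and ∂f/∂y = 5x + 4y + 3 = 0, so (x, y) = (-43/65, 1/13).
The Hessian has f_{xx} = -10, f_{yy} = 4, f_{xy} = 5, giving D = -65 < 0, so the point is a saddle point.
f(-43/65, 1/13) = 418/65.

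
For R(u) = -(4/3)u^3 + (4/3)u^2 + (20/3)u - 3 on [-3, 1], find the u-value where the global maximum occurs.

R'(u) = -4u^2 + (8/3)u + 20/3, whose only zero in [-3, 1] is u = -1.
Candidates: R(-3) = 25; R(-1) = -7; R(1) = 11/3.
The maximum over the interval is 25, attained at u = -3.

-3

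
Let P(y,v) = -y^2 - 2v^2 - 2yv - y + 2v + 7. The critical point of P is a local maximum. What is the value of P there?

19/2

∂P/∂y = -2y - 2v - 1 = 0 and ∂P/∂v = -2y - 4v + 2 = 0, so (y, v) = (-2, 3/2).
The Hessian has P_{yy} = -2, P_{vv} = -4, P_{yv} = -2, giving D = 4 > 0 with P_{yy} < 0, so the point is a local maximum.
P(-2, 3/2) = 19/2.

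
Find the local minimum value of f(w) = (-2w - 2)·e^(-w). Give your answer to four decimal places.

Differentiating with the product rule gives f'(w) = (2w)·e^(-w). Since e^(-w) > 0, the only critical point is w = 0.
f''(0) has the same sign as 2 > 0, so this is a local minimum.
f(0) = (-2)·e^(0) ≈ -2.0000.

-2.0000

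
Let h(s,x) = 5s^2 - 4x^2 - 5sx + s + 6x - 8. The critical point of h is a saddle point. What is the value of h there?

-634/105

∂h/∂s = 10s - 5x + 1 = 0 and ∂h/∂x = -5s - 8x + 6 = 0, so (s, x) = (22/105, 13/21).
The Hessian has h_{ss} = 10, h_{xx} = -8, h_{sx} = -5, giving D = -105 < 0, so the point is a saddle point.
h(22/105, 13/21) = -634/105.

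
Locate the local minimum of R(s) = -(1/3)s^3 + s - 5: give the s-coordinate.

-1

Critical points: R'(s) = -s^2 + 1 vanishes at s = -1, 1.
Since R''(s) = -2s, we get R''(-1) = 2 > 0 ⇒ local minimum; R''(1) = -2 < 0 ⇒ local maximum.
The local minimum is R(-1) = -17/3.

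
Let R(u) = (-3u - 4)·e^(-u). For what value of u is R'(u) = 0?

By the product rule, R'(u) = (3u + 1)·e^(-u). Since e^(-u) > 0, the only critical point is u = -1/3.
R''(-1/3) has the same sign as 3 > 0, so this is a local minimum.
R(-1/3) = (-3)·e^(1/3) ≈ -4.1868.

-1/3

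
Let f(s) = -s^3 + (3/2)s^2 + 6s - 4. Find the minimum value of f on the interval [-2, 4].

Differentiating, f'(s) = -3s^2 + 3s + 6; which vanishes at s = -1 and s = 2.
Evaluating at the critical points and endpoints: f(-2) = -2, f(-1) = -15/2, f(2) = 6, f(4) = -20.
So the minimum is f(4) = -20.

-20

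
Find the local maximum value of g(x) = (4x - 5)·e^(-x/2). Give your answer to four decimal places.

1.5753

By the product rule, g'(x) = (-2x + 13/2)·e^(-x/2). Since e^(-x/2) > 0, the only critical point is x = 13/4.
g''(13/4) has the same sign as -2 < 0, so this is a local maximum.
g(13/4) = (8)·e^(-13/8) ≈ 1.5753.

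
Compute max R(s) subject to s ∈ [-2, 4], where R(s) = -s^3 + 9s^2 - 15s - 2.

72

Differentiating, R'(s) = -3s^2 + 18s - 15; whose only zero in [-2, 4] is s = 1.
Evaluating at the critical points and endpoints: R(-2) = 72,  R(1) = -9,  R(4) = 18.
The maximum over the interval is 72, attained at s = -2.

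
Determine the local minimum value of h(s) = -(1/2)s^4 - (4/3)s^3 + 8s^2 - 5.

-5

Critical points: h'(s) = -2s^3 - 4s^2 + 16s vanishes at s = -4, 0, 2.
Second-derivative test with h''(s) = -6s^2 - 8s + 16: h''(-4) = -48 < 0 ⇒ local maximum; h''(0) = 16 > 0 ⇒ local minimum; h''(2) = -24 < 0 ⇒ local maximum.
So the local minimum value is h(0) = -5.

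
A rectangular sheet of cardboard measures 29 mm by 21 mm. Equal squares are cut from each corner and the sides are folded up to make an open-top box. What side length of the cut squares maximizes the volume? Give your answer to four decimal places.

With cut size x, the volume is V(x) = x(29 − 2x)(21 − 2x) for 0 < x < 10.5.
V'(x) = 12x^2 − 200x + 609. Setting V'(x) = 0 gives x ≈ 4.0096 (the root in (0, 10.5)).
V''(x) = 24x − 200 is negative there, so this is the maximum; V ≈ 1092.0048.

4.0096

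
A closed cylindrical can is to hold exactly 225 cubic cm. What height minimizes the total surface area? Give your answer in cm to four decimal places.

With radius r and height h, πr²h = 225 so h = 225/(πr²), and S(r) = 2πr² + 2πrh = 2πr² + 2·225/r.
S'(r) = 4πr − 2·225/r² = 0 ⇒ r³ = 225/(2π), so r ≈ 3.2961 and h = 2r ≈ 6.5922.
S''(r) = 4π + 4·225/r³ > 0, so this is the minimum; S ≈ 204.7872.

6.5922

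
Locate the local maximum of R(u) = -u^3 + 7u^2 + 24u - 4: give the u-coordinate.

6

R'(u) = -3u^2 + 14u + 24 = 0 at u = -4/3, 6.
R''(u) = -6u + 14. R''(-4/3) = 22 > 0 ⇒ local minimum; R''(6) = -22 < 0 ⇒ local maximum.
Thus R has its local maximum at u = 6, with value 176.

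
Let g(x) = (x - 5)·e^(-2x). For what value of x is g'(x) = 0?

11/2

g'(x) = 1·e^(-2x) + (x - 5)·(-2)·e^(-2x) = (-2x + 11)·e^(-2x). Since e^(-2x) > 0, the only critical point is x = 11/2.
g''(11/2) has the same sign as -2 < 0, so this is a local maximum.
g(11/2) = (1/2)·e^(-11) ≈ 0.0000.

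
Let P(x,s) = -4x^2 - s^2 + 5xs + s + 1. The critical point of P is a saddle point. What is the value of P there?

5/9

∂P/∂x = -8x + 5s = 0 and ∂P/∂s = 5x - 2s + 1 = 0, so (x, s) = (-5/9, -8/9).
The Hessian has P_{xx} = -8, P_{ss} = -2, P_{xs} = 5, giving D = -9 < 0, so the point is a saddle point.
P(-5/9, -8/9) = 5/9.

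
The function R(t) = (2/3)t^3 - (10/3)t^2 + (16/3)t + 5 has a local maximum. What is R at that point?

R'(t) = 2t^2 - (20/3)t + 16/3. Setting R'(t) = 0 gives t ∈ {4/3, 2}.
Since R''(t) = 4t - 20/3, we get R''(4/3) = -4/3 < 0 ⇒ local maximum; R''(2) = 4/3 > 0 ⇒ local minimum.
Thus R has its local maximum at t = 4/3, with value 629/81.

629/81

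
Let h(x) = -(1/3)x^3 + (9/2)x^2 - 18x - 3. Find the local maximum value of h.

Critical points: h'(x) = -x^2 + 9x - 18 vanishes at x = 3, 6.
Since h''(x) = -2x + 9, we get h''(3) = 3 > 0 ⇒ local minimum; h''(6) = -3 < 0 ⇒ local maximum.
The local maximum is h(6) = -21.

-21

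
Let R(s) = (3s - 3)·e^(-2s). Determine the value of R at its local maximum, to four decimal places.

0.0747

By the product rule, R'(s) = (-6s + 9)·e^(-2s). Since e^(-2s) > 0, the only critical point is s = 3/2.
R''(3/2) has the same sign as -6 < 0, so this is a local maximum.
R(3/2) = (3/2)·e^(-3) ≈ 0.0747.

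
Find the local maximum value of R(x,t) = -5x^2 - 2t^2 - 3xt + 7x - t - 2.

∂R/∂x = -10x - 3t + 7 = 0 and ∂R/∂t = -3x - 4t - 1 = 0, so (x, t) = (1, -1).
The Hessian has R_{xx} = -10, R_{tt} = -4, R_{xt} = -3, giving D = 31 > 0 with R_{xx} < 0, so the point is a local maximum.
R(1, -1) = 2.

2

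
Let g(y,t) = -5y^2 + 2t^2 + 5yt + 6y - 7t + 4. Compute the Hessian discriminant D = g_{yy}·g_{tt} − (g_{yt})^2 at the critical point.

∂g/∂y = -10y + 5t + 6 = 0 and ∂g/∂t = 5y + 4t - 7 = 0, so (y, t) = (59/65, 8/13).
The Hessian has g_{yy} = -10, g_{tt} = 4, g_{yt} = 5, giving D = -65 < 0, so the point is a saddle point.
D = (-10)·(4) − (5)^2 = -65.

-65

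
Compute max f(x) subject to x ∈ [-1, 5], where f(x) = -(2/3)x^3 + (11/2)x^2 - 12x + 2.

f'(x) = -2x^2 + 11x - 12, which vanishes at x = 3/2 and x = 4.
Compare values at every candidate in [-1, 5]: f(-1) = 121/6; f(3/2) = -47/8; f(4) = -2/3; f(5) = -23/6.
So the maximum is f(-1) = 121/6.

121/6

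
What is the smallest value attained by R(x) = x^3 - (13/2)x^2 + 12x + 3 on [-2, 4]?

-55

Differentiating, R'(x) = 3x^2 - 13x + 12; which vanishes at x = 4/3 and x = 3.
Evaluating at the critical points and endpoints: R(-2) = -55, R(4/3) = 265/27, R(3) = 15/2, R(4) = 11.
So the minimum is R(-2) = -55.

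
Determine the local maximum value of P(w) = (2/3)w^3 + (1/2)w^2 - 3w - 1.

19/8

Critical points: P'(w) = 2w^2 + w - 3 vanishes at w = -3/2, 1.
Second-derivative test with P''(w) = 4w + 1: P''(-3/2) = -5 < 0 ⇒ local maximum; P''(1) = 5 > 0 ⇒ local minimum.
The local maximum is P(-3/2) = 19/8.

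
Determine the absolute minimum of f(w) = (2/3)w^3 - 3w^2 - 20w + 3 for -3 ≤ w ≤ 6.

-266/3

The derivative is 2w^2 - 6w - 20, which vanishes at w = -2 and w = 5.
Evaluating at the critical points and endpoints: f(-3) = 18, f(-2) = 77/3, f(5) = -266/3, f(6) = -81.
Hence the absolute minimum is -266/3 at w = 5.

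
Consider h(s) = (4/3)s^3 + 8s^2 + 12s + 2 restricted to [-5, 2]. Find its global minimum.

Differentiating, h'(s) = 4s^2 + 16s + 12; which vanishes at s = -3 and s = -1.
Candidates: h(-5) = -74/3, h(-3) = 2, h(-1) = -10/3, h(2) = 206/3.
The minimum over the interval is -74/3, attained at s = -5.

-74/3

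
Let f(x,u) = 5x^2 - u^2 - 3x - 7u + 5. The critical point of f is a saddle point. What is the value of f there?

84/5

∂f/∂x = 10x - 3 = 0 and ∂f/∂u = -2u - 7 = 0, so (x, u) = (3/10, -7/2).
The Hessian has f_{xx} = 10, f_{uu} = -2, f_{xu} = 0, giving D = -20 < 0, so the point is a saddle point.
f(3/10, -7/2) = 84/5.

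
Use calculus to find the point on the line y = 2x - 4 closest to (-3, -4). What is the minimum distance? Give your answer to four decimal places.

Minimize D(x)^2 = (x + 3)^2 + (2x)^2.
d/dx[D^2] = 2(x + 3) + 2·2·(2x) = 0 ⇒ x = -3/5.
Then y = -26/5 and the distance is √(36/5) ≈ 2.6833.

2.6833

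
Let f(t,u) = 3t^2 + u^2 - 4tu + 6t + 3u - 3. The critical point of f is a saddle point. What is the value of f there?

∂f/∂t = 6t - 4u + 6 = 0 and ∂f/∂u = -4t + 2u + 3 = 0, so (t, u) = (6, 21/2).
The Hessian has f_{tt} = 6, f_{uu} = 2, f_{tu} = -4, giving D = -4 < 0, so the point is a saddle point.
f(6, 21/2) = 123/4.

123/4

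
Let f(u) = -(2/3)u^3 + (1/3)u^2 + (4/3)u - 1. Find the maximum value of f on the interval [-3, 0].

The derivative is -2u^2 + (2/3)u + 4/3, whose only zero in [-3, 0] is u = -2/3.
Candidates: f(-3) = 16,  f(-2/3) = -125/81,  f(0) = -1.
So the maximum is f(-3) = 16.

16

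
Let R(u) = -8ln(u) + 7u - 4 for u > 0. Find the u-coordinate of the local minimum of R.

8/7

R'(u) = -8/u + 7 = 0 gives u = 8/7.
R''(u) = 8/u², which is positive for u > 0, so this is a local minimum.
R(8/7) = -8·ln(8/7) + 8 - 4 ≈ 2.9317.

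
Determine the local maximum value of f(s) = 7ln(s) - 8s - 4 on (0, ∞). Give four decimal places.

-11.9347

f'(s) = 7/s − 8 = 0 gives s = 7/8.
f''(s) = -7/s², which is negative for s > 0, so this is a local maximum.
f(7/8) = 7·ln(7/8) - 7 - 4 ≈ -11.9347.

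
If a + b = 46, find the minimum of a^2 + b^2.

With a + b = 46, a^2 + b^2 = a^2 + (46 − a)^2.
The derivative 2a − 2(46 − a) = 4a − 92 vanishes at a = 23; second derivative 4 > 0, a minimum.
The minimum is 2·(23)^2 = 1058.

1058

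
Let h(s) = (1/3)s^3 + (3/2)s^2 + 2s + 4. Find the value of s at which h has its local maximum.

h'(s) = s^2 + 3s + 2 = 0 at s = -2, -1.
Second-derivative test with h''(s) = 2s + 3: h''(-2) = -1 < 0 ⇒ local maximum; h''(-1) = 1 > 0 ⇒ local minimum.
So the local maximum value is h(-2) = 10/3.

-2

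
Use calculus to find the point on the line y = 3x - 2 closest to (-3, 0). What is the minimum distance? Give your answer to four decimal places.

3.4785

Minimize D(x)^2 = (x + 3)^2 + (3x - 2)^2.
d/dx[D^2] = 2(x + 3) + 2·3·(3x - 2) = 0 ⇒ x = 3/10.
Then y = -11/10 and the distance is √(121/10) ≈ 3.4785.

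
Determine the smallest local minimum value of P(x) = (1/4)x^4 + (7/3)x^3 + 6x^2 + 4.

P'(x) = x^3 + 7x^2 + 12x. Setting P'(x) = 0 gives x ∈ {-4, -3, 0}.
Since P''(x) = 3x^2 + 14x + 12, we get P''(-4) = 4 > 0 ⇒ local minimum; P''(-3) = -3 < 0 ⇒ local maximum; P''(0) = 12 > 0 ⇒ local minimum.
So the smallest local minimum value is P(0) = 4.

4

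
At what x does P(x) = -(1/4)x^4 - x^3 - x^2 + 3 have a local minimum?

P'(x) = -x^3 - 3x^2 - 2x = 0 at x = -2, -1, 0.
Since P''(x) = -3x^2 - 6x - 2, we get P''(-2) = -2 < 0 ⇒ local maximum; P''(-1) = 1 > 0 ⇒ local minimum; P''(0) = -2 < 0 ⇒ local maximum.
So the local minimum value is P(-1) = 11/4.

-1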